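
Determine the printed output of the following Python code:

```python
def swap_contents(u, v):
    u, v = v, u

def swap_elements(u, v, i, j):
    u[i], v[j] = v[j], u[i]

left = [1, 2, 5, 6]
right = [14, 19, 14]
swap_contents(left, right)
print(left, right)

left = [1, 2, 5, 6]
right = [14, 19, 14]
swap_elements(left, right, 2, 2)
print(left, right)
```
[1, 2, 5, 6] [14, 19, 14]
[1, 2, 14, 6] [14, 19, 5]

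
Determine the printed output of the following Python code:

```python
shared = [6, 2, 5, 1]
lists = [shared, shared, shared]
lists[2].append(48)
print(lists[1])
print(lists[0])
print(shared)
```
[6, 2, 5, 1, 48]
[6, 2, 5, 1, 48]
[6, 2, 5, 1, 48]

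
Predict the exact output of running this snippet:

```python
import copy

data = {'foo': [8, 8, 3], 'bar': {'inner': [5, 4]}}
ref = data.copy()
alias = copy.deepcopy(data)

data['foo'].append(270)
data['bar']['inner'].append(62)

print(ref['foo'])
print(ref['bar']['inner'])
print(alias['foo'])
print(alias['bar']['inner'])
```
[8, 8, 3, 270]
[5, 4, 62]
[8, 8, 3]
[5, 4]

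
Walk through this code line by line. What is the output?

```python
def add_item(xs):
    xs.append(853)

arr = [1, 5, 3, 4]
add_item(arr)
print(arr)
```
[1, 5, 3, 4, 853]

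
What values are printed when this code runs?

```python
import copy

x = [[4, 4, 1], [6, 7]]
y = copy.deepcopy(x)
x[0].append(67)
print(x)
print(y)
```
[[4, 4, 1, 67], [6, 7]]
[[4, 4, 1], [6, 7]]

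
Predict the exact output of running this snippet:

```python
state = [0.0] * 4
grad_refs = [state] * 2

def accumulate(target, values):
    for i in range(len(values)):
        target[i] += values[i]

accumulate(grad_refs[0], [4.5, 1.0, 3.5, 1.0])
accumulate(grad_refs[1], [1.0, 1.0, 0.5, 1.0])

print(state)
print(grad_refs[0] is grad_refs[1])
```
[5.5, 2.0, 4.0, 2.0]
True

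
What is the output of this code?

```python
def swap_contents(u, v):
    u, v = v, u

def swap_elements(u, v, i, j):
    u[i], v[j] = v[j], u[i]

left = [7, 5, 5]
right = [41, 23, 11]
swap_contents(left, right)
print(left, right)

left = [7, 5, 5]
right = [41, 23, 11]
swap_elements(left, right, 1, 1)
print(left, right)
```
[7, 5, 5] [41, 23, 11]
[7, 23, 5] [41, 5, 11]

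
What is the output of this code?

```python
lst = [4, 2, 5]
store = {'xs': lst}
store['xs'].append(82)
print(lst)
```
[4, 2, 5, 82]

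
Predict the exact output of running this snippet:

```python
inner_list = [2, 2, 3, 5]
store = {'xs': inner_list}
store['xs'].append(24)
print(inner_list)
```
[2, 2, 3, 5, 24]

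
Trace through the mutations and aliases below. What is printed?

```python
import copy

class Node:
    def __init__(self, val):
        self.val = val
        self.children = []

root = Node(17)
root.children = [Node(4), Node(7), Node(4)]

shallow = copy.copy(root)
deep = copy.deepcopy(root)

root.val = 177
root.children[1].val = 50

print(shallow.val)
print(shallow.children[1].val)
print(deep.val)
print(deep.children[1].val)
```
17
50
17
7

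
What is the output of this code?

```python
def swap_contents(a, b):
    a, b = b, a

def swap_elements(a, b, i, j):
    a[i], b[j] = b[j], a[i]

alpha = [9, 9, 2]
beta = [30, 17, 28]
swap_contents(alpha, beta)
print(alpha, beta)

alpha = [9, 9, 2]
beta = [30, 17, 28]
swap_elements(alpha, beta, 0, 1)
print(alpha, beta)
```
[9, 9, 2] [30, 17, 28]
[17, 9, 2] [30, 9, 28]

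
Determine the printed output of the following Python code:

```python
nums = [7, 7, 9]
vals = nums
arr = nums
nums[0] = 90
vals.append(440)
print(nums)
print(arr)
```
[90, 7, 9, 440]
[90, 7, 9, 440]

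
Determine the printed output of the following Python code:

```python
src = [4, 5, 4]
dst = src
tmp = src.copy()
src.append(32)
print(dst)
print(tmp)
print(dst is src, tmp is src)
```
[4, 5, 4, 32]
[4, 5, 4]
True False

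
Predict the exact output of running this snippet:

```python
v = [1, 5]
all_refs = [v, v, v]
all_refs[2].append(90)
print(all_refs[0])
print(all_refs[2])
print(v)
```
[1, 5, 90]
[1, 5, 90]
[1, 5, 90]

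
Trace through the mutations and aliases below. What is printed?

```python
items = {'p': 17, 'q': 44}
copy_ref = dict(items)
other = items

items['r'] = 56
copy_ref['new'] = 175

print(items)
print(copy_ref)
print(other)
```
{'p': 17, 'q': 44, 'r': 56}
{'p': 17, 'q': 44, 'new': 175}
{'p': 17, 'q': 44, 'r': 56}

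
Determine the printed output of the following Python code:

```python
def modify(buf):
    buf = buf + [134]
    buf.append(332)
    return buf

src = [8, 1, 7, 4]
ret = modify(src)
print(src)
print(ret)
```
[8, 1, 7, 4]
[8, 1, 7, 4, 134, 332]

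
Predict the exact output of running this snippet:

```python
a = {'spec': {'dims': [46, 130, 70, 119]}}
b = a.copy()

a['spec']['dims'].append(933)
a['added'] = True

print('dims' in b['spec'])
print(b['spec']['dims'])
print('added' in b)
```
True
[46, 130, 70, 119, 933]
False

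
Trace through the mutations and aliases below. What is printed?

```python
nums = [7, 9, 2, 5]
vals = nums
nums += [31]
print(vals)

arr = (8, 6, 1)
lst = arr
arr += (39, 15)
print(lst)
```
[7, 9, 2, 5, 31]
(8, 6, 1)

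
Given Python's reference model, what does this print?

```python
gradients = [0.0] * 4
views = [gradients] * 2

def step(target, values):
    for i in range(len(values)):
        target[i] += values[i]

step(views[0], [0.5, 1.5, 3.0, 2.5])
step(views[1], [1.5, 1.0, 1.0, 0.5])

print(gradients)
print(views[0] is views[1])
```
[2.0, 2.5, 4.0, 3.0]
True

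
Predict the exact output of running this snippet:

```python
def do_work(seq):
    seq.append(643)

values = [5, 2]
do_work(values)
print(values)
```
[5, 2, 643]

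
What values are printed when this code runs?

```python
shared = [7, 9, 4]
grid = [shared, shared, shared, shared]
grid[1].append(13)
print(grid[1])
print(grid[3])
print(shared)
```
[7, 9, 4, 13]
[7, 9, 4, 13]
[7, 9, 4, 13]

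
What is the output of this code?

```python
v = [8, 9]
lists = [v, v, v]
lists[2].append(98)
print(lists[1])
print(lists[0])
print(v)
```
[8, 9, 98]
[8, 9, 98]
[8, 9, 98]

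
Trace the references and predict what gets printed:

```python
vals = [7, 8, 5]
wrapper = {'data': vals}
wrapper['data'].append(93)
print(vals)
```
[7, 8, 5, 93]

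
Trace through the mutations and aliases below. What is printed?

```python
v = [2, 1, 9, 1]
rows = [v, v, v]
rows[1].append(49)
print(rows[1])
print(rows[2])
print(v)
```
[2, 1, 9, 1, 49]
[2, 1, 9, 1, 49]
[2, 1, 9, 1, 49]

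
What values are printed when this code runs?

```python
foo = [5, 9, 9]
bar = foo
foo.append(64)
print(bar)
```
[5, 9, 9, 64]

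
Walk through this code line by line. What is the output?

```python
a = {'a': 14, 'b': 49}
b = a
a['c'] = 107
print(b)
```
{'a': 14, 'b': 49, 'c': 107}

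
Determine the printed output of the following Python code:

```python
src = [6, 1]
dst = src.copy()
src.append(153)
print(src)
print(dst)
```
[6, 1, 153]
[6, 1]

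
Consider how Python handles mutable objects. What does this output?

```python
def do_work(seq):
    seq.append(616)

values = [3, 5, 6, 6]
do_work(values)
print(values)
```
[3, 5, 6, 6, 616]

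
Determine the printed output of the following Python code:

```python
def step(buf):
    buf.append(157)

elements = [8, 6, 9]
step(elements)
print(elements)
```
[8, 6, 9, 157]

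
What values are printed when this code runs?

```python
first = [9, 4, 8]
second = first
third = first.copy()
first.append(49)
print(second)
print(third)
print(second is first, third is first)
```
[9, 4, 8, 49]
[9, 4, 8]
True False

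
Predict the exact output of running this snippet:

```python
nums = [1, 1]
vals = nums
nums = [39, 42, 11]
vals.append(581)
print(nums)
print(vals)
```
[39, 42, 11]
[1, 1, 581]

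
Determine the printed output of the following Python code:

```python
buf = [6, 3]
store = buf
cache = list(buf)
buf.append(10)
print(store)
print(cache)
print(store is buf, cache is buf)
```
[6, 3, 10]
[6, 3]
True False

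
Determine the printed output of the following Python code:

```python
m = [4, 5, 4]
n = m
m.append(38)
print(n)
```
[4, 5, 4, 38]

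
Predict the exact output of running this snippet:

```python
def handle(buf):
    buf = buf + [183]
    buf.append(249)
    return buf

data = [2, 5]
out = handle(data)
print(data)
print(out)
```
[2, 5]
[2, 5, 183, 249]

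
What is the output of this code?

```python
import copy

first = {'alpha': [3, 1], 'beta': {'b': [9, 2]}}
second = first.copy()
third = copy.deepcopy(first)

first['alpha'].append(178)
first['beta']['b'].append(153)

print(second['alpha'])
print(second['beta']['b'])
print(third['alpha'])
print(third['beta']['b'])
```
[3, 1, 178]
[9, 2, 153]
[3, 1]
[9, 2]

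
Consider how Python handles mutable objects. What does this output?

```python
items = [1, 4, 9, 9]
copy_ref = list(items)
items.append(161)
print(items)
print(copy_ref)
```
[1, 4, 9, 9, 161]
[1, 4, 9, 9]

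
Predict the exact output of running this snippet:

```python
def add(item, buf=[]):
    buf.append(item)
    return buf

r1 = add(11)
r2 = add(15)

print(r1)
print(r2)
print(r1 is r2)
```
[11, 15]
[11, 15]
True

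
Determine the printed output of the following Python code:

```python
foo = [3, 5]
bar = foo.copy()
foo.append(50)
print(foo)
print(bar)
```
[3, 5, 50]
[3, 5]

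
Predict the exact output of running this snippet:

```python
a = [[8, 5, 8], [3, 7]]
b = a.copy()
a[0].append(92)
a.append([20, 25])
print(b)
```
[[8, 5, 8, 92], [3, 7]]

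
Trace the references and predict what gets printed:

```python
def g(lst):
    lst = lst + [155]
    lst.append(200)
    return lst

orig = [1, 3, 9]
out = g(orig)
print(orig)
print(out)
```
[1, 3, 9]
[1, 3, 9, 155, 200]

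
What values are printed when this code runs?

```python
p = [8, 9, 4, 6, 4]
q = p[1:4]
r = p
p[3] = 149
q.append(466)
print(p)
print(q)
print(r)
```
[8, 9, 4, 149, 4]
[9, 4, 6, 466]
[8, 9, 4, 149, 4]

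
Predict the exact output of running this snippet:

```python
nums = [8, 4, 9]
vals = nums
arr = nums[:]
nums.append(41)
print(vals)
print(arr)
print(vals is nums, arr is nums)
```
[8, 4, 9, 41]
[8, 4, 9]
True False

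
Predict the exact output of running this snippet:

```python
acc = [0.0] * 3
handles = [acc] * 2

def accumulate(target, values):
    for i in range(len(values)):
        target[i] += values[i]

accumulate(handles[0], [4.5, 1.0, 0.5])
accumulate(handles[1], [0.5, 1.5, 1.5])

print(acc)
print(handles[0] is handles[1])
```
[5.0, 2.5, 2.0]
True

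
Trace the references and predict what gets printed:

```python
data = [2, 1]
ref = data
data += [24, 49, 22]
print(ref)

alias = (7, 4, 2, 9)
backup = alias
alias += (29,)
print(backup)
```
[2, 1, 24, 49, 22]
(7, 4, 2, 9)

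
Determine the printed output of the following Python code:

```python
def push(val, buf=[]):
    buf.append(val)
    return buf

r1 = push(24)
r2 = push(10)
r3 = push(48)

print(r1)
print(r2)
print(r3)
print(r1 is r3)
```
[24, 10, 48]
[24, 10, 48]
[24, 10, 48]
True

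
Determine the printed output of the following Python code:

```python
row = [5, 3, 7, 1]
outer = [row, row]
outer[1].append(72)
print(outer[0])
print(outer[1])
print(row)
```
[5, 3, 7, 1, 72]
[5, 3, 7, 1, 72]
[5, 3, 7, 1, 72]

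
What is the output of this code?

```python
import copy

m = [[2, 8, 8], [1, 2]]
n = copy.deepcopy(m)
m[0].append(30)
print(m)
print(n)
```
[[2, 8, 8, 30], [1, 2]]
[[2, 8, 8], [1, 2]]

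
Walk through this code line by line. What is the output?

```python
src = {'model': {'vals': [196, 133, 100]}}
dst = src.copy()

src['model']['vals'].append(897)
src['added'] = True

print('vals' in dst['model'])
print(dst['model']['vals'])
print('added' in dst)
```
True
[196, 133, 100, 897]
False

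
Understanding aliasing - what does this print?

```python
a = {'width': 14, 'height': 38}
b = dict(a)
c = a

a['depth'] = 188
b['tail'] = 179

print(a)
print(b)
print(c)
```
{'width': 14, 'height': 38, 'depth': 188}
{'width': 14, 'height': 38, 'tail': 179}
{'width': 14, 'height': 38, 'depth': 188}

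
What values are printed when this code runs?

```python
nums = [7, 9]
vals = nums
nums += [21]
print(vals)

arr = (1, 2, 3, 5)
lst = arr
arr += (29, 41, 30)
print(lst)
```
[7, 9, 21]
(1, 2, 3, 5)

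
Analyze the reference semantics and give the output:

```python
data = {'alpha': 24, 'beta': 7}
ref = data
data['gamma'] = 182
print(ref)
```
{'alpha': 24, 'beta': 7, 'gamma': 182}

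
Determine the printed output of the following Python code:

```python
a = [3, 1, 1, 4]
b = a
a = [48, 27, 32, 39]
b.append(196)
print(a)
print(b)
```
[48, 27, 32, 39]
[3, 1, 1, 4, 196]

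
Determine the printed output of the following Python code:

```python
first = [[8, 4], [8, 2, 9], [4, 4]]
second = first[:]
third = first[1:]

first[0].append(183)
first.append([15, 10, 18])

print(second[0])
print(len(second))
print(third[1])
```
[8, 4, 183]
3
[4, 4]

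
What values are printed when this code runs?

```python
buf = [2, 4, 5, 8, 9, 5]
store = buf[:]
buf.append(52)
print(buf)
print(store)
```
[2, 4, 5, 8, 9, 5, 52]
[2, 4, 5, 8, 9, 5]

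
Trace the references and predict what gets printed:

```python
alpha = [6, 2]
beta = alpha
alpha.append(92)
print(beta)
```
[6, 2, 92]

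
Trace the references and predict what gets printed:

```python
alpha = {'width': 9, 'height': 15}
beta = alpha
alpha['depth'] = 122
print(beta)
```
{'width': 9, 'height': 15, 'depth': 122}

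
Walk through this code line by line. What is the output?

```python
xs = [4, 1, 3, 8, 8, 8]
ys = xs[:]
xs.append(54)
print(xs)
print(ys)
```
[4, 1, 3, 8, 8, 8, 54]
[4, 1, 3, 8, 8, 8]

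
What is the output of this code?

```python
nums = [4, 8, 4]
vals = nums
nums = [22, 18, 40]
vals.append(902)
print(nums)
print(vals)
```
[22, 18, 40]
[4, 8, 4, 902]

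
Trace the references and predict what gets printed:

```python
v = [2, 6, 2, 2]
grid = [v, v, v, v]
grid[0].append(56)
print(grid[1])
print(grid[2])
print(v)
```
[2, 6, 2, 2, 56]
[2, 6, 2, 2, 56]
[2, 6, 2, 2, 56]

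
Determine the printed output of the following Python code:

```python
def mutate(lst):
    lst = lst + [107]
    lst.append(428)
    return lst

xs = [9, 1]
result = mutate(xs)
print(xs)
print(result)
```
[9, 1]
[9, 1, 107, 428]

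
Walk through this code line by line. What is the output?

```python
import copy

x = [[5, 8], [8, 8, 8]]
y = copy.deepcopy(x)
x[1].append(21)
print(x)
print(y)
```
[[5, 8], [8, 8, 8, 21]]
[[5, 8], [8, 8, 8]]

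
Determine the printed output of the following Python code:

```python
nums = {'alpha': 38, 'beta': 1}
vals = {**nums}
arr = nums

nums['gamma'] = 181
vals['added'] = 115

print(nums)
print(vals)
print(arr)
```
{'alpha': 38, 'beta': 1, 'gamma': 181}
{'alpha': 38, 'beta': 1, 'added': 115}
{'alpha': 38, 'beta': 1, 'gamma': 181}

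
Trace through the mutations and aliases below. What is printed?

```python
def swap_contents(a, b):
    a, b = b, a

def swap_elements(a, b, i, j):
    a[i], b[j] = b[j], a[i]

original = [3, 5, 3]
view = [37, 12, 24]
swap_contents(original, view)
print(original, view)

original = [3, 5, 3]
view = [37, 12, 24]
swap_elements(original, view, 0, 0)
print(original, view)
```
[3, 5, 3] [37, 12, 24]
[37, 5, 3] [3, 12, 24]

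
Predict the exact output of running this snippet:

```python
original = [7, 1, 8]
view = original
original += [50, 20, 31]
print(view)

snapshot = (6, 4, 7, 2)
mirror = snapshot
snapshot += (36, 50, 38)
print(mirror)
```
[7, 1, 8, 50, 20, 31]
(6, 4, 7, 2)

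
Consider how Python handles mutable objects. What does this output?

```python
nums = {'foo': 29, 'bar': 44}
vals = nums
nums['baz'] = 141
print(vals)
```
{'foo': 29, 'bar': 44, 'baz': 141}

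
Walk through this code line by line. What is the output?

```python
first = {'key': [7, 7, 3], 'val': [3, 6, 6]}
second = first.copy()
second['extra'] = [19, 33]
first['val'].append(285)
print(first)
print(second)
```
{'key': [7, 7, 3], 'val': [3, 6, 6, 285]}
{'key': [7, 7, 3], 'val': [3, 6, 6, 285], 'extra': [19, 33]}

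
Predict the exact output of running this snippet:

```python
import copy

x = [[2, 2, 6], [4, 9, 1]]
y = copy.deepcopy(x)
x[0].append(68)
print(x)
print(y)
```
[[2, 2, 6, 68], [4, 9, 1]]
[[2, 2, 6], [4, 9, 1]]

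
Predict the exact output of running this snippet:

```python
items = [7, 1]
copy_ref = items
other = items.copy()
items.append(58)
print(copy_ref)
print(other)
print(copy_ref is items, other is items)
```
[7, 1, 58]
[7, 1]
True False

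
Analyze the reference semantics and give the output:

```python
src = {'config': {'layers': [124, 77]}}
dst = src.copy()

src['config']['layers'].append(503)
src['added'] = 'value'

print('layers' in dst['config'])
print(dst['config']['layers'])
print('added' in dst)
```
True
[124, 77, 503]
False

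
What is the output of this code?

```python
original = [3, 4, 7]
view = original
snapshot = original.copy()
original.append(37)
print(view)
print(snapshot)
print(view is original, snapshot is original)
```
[3, 4, 7, 37]
[3, 4, 7]
True False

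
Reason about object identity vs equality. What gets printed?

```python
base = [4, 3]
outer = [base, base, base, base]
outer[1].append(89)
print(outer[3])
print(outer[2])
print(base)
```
[4, 3, 89]
[4, 3, 89]
[4, 3, 89]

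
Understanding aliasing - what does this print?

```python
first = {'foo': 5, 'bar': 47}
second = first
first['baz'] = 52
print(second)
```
{'foo': 5, 'bar': 47, 'baz': 52}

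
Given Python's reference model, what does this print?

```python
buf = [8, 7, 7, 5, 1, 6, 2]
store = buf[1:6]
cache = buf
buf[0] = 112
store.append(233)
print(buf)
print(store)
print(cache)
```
[112, 7, 7, 5, 1, 6, 2]
[7, 7, 5, 1, 6, 233]
[112, 7, 7, 5, 1, 6, 2]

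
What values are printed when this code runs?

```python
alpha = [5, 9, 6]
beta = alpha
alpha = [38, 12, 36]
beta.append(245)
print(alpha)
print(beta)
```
[38, 12, 36]
[5, 9, 6, 245]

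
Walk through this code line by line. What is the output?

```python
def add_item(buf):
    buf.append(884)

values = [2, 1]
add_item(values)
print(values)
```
[2, 1, 884]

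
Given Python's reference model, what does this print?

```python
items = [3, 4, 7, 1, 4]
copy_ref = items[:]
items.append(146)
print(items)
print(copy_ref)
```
[3, 4, 7, 1, 4, 146]
[3, 4, 7, 1, 4]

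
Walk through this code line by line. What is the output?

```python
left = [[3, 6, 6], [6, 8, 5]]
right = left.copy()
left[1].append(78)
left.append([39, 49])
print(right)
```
[[3, 6, 6], [6, 8, 5, 78]]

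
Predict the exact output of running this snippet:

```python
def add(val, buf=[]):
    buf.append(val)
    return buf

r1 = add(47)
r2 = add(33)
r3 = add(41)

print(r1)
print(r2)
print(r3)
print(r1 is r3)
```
[47, 33, 41]
[47, 33, 41]
[47, 33, 41]
True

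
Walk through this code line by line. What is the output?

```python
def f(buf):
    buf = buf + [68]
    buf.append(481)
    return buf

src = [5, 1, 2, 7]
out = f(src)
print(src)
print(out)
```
[5, 1, 2, 7]
[5, 1, 2, 7, 68, 481]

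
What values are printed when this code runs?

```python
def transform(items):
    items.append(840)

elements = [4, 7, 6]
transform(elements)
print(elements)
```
[4, 7, 6, 840]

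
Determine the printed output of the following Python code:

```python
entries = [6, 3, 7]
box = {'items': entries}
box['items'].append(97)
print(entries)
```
[6, 3, 7, 97]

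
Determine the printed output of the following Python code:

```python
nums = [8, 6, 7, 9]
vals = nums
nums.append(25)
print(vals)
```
[8, 6, 7, 9, 25]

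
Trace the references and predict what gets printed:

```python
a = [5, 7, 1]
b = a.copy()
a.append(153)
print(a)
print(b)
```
[5, 7, 1, 153]
[5, 7, 1]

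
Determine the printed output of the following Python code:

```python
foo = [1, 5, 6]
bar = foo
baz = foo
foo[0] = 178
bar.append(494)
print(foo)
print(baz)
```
[178, 5, 6, 494]
[178, 5, 6, 494]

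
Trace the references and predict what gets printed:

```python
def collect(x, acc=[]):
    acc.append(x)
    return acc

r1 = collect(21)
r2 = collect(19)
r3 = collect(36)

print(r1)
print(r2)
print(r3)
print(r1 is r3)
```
[21, 19, 36]
[21, 19, 36]
[21, 19, 36]
True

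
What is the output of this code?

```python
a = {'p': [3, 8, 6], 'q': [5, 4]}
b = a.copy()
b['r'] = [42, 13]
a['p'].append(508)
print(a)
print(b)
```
{'p': [3, 8, 6, 508], 'q': [5, 4]}
{'p': [3, 8, 6, 508], 'q': [5, 4], 'r': [42, 13]}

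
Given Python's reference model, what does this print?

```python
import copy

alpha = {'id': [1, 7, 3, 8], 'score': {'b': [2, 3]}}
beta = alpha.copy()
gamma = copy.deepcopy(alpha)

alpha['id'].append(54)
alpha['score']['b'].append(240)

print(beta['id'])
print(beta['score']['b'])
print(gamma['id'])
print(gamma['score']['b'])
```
[1, 7, 3, 8, 54]
[2, 3, 240]
[1, 7, 3, 8]
[2, 3]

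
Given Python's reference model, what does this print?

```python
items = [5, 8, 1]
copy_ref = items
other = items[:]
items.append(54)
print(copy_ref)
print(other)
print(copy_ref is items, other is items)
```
[5, 8, 1, 54]
[5, 8, 1]
True False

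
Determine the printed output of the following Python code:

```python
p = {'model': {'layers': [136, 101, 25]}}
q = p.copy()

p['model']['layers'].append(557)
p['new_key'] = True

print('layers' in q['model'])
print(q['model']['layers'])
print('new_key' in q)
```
True
[136, 101, 25, 557]
False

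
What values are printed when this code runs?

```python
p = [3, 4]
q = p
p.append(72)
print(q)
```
[3, 4, 72]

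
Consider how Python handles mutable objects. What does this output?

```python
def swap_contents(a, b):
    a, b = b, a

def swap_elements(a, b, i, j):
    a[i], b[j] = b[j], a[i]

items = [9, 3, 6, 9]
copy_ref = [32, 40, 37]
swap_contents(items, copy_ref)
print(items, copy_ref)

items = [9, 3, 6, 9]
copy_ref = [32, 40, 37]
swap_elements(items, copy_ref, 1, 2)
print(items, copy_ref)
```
[9, 3, 6, 9] [32, 40, 37]
[9, 37, 6, 9] [32, 40, 3]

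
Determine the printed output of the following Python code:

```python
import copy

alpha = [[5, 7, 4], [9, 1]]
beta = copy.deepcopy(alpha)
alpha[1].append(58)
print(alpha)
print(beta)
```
[[5, 7, 4], [9, 1, 58]]
[[5, 7, 4], [9, 1]]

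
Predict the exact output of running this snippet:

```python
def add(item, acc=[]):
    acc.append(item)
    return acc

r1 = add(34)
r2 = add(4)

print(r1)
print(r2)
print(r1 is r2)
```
[34, 4]
[34, 4]
True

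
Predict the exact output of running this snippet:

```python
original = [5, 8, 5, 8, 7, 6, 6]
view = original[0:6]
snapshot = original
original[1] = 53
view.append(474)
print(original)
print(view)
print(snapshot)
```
[5, 53, 5, 8, 7, 6, 6]
[5, 8, 5, 8, 7, 6, 474]
[5, 53, 5, 8, 7, 6, 6]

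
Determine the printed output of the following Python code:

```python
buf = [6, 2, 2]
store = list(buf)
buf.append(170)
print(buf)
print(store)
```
[6, 2, 2, 170]
[6, 2, 2]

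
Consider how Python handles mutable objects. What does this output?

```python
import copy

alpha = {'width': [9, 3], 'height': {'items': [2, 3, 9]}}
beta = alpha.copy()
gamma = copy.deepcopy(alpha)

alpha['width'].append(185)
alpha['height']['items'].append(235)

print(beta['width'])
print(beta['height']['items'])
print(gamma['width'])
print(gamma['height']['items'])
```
[9, 3, 185]
[2, 3, 9, 235]
[9, 3]
[2, 3, 9]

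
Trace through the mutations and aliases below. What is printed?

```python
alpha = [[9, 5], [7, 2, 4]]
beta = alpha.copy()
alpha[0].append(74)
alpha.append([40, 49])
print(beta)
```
[[9, 5, 74], [7, 2, 4]]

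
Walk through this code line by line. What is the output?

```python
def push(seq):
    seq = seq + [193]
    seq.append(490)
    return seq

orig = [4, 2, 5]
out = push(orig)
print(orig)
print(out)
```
[4, 2, 5]
[4, 2, 5, 193, 490]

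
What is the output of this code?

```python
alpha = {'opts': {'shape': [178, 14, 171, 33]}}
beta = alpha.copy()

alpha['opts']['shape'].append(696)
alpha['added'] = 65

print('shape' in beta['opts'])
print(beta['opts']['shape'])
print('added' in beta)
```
True
[178, 14, 171, 33, 696]
False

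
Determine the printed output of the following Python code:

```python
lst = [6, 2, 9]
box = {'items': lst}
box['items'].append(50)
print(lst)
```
[6, 2, 9, 50]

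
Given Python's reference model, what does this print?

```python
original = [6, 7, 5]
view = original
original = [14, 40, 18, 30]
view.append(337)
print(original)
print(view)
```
[14, 40, 18, 30]
[6, 7, 5, 337]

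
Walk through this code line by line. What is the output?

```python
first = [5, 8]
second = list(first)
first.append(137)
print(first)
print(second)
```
[5, 8, 137]
[5, 8]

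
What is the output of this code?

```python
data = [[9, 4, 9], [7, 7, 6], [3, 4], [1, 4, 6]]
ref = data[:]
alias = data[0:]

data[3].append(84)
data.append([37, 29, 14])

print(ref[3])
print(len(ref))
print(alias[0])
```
[1, 4, 6, 84]
4
[9, 4, 9]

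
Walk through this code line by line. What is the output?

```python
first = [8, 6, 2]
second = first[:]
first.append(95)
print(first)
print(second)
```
[8, 6, 2, 95]
[8, 6, 2]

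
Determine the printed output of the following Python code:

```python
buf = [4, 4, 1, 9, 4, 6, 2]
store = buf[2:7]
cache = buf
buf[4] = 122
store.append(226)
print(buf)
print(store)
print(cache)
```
[4, 4, 1, 9, 122, 6, 2]
[1, 9, 4, 6, 2, 226]
[4, 4, 1, 9, 122, 6, 2]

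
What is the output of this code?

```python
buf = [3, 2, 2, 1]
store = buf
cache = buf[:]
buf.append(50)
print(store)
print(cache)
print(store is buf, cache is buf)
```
[3, 2, 2, 1, 50]
[3, 2, 2, 1]
True False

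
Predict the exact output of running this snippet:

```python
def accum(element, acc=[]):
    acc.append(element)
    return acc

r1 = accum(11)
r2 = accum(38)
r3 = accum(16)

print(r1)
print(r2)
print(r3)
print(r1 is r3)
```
[11, 38, 16]
[11, 38, 16]
[11, 38, 16]
True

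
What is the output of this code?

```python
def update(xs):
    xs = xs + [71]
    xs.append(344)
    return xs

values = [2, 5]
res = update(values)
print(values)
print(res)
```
[2, 5]
[2, 5, 71, 344]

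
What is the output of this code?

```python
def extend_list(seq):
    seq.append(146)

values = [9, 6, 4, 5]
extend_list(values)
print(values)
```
[9, 6, 4, 5, 146]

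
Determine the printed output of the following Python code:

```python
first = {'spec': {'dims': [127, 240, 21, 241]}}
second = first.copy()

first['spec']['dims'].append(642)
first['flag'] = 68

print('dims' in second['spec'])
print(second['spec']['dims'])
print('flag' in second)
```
True
[127, 240, 21, 241, 642]
False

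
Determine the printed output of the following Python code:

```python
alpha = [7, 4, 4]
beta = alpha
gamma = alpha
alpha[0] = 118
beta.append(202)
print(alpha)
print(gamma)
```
[118, 4, 4, 202]
[118, 4, 4, 202]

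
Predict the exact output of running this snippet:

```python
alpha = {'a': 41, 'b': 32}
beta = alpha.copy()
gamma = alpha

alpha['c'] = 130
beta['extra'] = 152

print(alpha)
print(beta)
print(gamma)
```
{'a': 41, 'b': 32, 'c': 130}
{'a': 41, 'b': 32, 'extra': 152}
{'a': 41, 'b': 32, 'c': 130}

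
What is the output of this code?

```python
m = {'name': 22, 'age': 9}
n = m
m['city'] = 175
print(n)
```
{'name': 22, 'age': 9, 'city': 175}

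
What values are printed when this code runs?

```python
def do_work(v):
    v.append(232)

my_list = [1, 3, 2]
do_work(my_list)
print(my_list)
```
[1, 3, 2, 232]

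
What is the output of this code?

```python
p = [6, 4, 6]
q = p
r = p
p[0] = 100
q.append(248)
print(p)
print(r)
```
[100, 4, 6, 248]
[100, 4, 6, 248]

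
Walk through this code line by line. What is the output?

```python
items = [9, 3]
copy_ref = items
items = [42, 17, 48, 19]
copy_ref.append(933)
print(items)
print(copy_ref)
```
[42, 17, 48, 19]
[9, 3, 933]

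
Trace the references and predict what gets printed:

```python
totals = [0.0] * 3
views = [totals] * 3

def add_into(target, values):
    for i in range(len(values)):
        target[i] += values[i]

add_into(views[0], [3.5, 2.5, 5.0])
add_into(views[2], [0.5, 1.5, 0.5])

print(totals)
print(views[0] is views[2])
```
[4.0, 4.0, 5.5]
True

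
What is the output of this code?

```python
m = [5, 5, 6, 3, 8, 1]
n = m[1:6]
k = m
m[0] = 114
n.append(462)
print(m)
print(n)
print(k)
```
[114, 5, 6, 3, 8, 1]
[5, 6, 3, 8, 1, 462]
[114, 5, 6, 3, 8, 1]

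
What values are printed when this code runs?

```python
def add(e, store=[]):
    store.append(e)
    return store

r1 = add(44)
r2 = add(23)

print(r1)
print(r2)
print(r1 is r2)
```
[44, 23]
[44, 23]
True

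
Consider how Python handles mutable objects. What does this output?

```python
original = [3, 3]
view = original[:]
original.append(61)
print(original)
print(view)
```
[3, 3, 61]
[3, 3]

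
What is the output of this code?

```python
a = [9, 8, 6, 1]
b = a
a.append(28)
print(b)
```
[9, 8, 6, 1, 28]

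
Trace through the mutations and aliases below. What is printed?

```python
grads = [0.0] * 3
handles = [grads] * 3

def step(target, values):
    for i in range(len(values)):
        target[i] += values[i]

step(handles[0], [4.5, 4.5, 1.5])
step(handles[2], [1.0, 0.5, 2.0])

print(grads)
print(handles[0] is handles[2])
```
[5.5, 5.0, 3.5]
True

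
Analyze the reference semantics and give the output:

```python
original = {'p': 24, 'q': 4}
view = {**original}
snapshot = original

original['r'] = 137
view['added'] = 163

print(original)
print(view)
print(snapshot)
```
{'p': 24, 'q': 4, 'r': 137}
{'p': 24, 'q': 4, 'added': 163}
{'p': 24, 'q': 4, 'r': 137}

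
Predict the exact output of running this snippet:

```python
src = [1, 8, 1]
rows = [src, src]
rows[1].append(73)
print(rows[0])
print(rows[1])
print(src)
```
[1, 8, 1, 73]
[1, 8, 1, 73]
[1, 8, 1, 73]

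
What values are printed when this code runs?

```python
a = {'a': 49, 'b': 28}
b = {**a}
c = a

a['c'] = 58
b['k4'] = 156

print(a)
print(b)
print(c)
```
{'a': 49, 'b': 28, 'c': 58}
{'a': 49, 'b': 28, 'k4': 156}
{'a': 49, 'b': 28, 'c': 58}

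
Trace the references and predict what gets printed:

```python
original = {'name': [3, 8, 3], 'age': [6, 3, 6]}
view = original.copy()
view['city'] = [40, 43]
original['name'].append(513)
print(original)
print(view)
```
{'name': [3, 8, 3, 513], 'age': [6, 3, 6]}
{'name': [3, 8, 3, 513], 'age': [6, 3, 6], 'city': [40, 43]}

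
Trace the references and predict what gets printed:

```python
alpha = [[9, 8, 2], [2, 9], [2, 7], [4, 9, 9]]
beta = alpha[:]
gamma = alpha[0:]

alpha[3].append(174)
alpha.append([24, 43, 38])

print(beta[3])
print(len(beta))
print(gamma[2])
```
[4, 9, 9, 174]
4
[2, 7]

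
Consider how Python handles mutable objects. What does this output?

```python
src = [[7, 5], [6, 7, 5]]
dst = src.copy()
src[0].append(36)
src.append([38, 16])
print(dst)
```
[[7, 5, 36], [6, 7, 5]]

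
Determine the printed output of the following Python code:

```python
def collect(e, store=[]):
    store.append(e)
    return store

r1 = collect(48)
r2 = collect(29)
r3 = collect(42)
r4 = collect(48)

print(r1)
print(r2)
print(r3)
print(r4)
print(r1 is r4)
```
[48, 29, 42, 48]
[48, 29, 42, 48]
[48, 29, 42, 48]
[48, 29, 42, 48]
True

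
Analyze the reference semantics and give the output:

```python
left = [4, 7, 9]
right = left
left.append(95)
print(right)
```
[4, 7, 9, 95]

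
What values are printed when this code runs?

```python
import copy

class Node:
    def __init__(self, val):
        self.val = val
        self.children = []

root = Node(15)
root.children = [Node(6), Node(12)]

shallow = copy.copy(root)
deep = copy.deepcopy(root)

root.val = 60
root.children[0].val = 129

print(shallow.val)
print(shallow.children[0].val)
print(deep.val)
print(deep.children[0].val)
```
15
129
15
6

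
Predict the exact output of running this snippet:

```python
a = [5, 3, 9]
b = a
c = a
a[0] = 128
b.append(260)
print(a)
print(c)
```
[128, 3, 9, 260]
[128, 3, 9, 260]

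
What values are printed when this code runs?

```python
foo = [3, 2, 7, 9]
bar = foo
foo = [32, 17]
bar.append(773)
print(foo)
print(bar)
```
[32, 17]
[3, 2, 7, 9, 773]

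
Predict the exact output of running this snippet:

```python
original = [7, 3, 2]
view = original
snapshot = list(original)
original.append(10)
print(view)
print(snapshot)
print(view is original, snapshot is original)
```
[7, 3, 2, 10]
[7, 3, 2]
True False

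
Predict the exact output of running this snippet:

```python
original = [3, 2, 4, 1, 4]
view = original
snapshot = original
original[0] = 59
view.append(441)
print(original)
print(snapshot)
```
[59, 2, 4, 1, 4, 441]
[59, 2, 4, 1, 4, 441]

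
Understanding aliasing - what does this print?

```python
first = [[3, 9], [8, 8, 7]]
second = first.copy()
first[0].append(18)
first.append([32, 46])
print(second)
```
[[3, 9, 18], [8, 8, 7]]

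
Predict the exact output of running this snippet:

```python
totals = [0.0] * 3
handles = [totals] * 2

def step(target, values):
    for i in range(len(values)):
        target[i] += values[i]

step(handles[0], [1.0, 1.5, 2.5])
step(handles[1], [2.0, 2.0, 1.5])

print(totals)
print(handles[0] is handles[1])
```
[3.0, 3.5, 4.0]
True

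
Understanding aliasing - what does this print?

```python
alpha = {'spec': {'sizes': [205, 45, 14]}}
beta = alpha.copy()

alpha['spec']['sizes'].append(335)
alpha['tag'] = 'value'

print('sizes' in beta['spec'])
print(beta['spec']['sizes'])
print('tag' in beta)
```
True
[205, 45, 14, 335]
False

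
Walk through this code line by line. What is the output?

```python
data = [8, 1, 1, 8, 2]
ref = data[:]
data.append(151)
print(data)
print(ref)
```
[8, 1, 1, 8, 2, 151]
[8, 1, 1, 8, 2]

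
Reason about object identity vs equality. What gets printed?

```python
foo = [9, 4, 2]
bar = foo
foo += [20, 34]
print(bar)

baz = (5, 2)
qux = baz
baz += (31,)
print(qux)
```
[9, 4, 2, 20, 34]
(5, 2)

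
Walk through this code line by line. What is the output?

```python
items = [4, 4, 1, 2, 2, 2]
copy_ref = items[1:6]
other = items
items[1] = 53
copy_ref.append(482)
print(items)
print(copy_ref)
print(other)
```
[4, 53, 1, 2, 2, 2]
[4, 1, 2, 2, 2, 482]
[4, 53, 1, 2, 2, 2]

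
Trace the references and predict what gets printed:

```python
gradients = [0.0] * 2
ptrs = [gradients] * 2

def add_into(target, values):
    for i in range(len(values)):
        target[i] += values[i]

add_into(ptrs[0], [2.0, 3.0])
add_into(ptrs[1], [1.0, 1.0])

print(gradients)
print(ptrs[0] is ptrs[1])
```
[3.0, 4.0]
True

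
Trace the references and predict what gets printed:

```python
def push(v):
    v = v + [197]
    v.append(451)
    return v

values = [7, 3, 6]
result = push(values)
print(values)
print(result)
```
[7, 3, 6]
[7, 3, 6, 197, 451]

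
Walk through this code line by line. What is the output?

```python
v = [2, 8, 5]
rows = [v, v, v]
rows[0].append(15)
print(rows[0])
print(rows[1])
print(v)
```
[2, 8, 5, 15]
[2, 8, 5, 15]
[2, 8, 5, 15]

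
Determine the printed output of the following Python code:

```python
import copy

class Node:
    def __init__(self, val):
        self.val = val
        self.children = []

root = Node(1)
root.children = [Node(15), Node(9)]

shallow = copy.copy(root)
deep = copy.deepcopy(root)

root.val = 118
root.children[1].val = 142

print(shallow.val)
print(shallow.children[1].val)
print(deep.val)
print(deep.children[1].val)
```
1
142
1
9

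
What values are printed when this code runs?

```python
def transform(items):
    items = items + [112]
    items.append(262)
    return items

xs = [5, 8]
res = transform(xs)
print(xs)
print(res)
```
[5, 8]
[5, 8, 112, 262]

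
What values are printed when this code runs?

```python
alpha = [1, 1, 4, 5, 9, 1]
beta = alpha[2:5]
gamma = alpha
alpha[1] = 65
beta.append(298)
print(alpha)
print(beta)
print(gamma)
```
[1, 65, 4, 5, 9, 1]
[4, 5, 9, 298]
[1, 65, 4, 5, 9, 1]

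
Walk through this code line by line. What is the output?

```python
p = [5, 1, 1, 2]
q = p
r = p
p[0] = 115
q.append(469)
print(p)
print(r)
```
[115, 1, 1, 2, 469]
[115, 1, 1, 2, 469]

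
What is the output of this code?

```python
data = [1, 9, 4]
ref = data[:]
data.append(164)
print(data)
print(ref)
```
[1, 9, 4, 164]
[1, 9, 4]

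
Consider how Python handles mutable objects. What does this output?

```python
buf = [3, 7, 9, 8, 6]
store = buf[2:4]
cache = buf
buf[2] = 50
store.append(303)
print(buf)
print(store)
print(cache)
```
[3, 7, 50, 8, 6]
[9, 8, 303]
[3, 7, 50, 8, 6]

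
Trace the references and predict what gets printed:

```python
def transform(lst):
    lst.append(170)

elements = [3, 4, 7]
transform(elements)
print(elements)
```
[3, 4, 7, 170]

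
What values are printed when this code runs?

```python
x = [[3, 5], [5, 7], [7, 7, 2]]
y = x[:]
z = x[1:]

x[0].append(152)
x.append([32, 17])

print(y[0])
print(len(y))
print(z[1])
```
[3, 5, 152]
3
[7, 7, 2]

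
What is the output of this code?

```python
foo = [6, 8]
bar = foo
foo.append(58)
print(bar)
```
[6, 8, 58]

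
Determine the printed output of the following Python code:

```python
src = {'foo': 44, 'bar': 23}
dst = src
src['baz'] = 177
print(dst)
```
{'foo': 44, 'bar': 23, 'baz': 177}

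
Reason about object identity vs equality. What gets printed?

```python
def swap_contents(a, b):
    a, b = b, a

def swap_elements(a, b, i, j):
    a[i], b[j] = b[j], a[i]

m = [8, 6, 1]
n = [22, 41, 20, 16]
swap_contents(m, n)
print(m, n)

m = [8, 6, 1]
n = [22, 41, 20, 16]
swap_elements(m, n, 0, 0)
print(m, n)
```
[8, 6, 1] [22, 41, 20, 16]
[22, 6, 1] [8, 41, 20, 16]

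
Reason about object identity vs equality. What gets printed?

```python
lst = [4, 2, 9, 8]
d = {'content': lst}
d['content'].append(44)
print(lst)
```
[4, 2, 9, 8, 44]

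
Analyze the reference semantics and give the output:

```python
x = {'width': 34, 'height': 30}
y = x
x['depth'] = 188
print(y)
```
{'width': 34, 'height': 30, 'depth': 188}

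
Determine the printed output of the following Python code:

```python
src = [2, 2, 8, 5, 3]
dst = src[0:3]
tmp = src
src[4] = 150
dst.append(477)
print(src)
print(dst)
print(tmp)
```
[2, 2, 8, 5, 150]
[2, 2, 8, 477]
[2, 2, 8, 5, 150]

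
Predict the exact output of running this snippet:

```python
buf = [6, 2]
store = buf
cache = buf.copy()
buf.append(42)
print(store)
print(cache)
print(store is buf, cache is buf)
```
[6, 2, 42]
[6, 2]
True False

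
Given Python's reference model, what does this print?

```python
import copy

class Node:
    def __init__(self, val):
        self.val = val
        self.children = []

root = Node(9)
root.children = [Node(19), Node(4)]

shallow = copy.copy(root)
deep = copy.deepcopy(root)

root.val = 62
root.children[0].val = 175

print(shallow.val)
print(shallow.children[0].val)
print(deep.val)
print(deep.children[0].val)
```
9
175
9
19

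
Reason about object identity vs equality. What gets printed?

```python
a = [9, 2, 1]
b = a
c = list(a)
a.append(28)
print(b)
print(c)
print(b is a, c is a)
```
[9, 2, 1, 28]
[9, 2, 1]
True False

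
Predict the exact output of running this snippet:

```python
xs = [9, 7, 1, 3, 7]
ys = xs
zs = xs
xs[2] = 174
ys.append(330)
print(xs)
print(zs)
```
[9, 7, 174, 3, 7, 330]
[9, 7, 174, 3, 7, 330]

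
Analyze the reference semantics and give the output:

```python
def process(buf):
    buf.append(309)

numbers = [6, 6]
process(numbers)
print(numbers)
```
[6, 6, 309]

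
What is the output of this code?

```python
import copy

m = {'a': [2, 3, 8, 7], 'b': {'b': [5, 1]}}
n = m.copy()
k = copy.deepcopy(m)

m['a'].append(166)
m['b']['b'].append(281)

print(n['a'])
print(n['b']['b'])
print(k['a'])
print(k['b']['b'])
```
[2, 3, 8, 7, 166]
[5, 1, 281]
[2, 3, 8, 7]
[5, 1]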